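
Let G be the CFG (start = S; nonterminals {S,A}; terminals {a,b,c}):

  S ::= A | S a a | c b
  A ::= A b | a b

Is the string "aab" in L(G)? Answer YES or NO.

CNF form of G:
  S -> A T0 | S X3 | T1 T0 | T2 T0
  A -> A T0 | T1 T0
  T0 -> b
  T1 -> a
  T2 -> c
  X3 -> T1 T1

CYK fill:
  [0..0]={T1}  "a"  orig:{}
  [1..1]={T1}  "a"  orig:{}
  [2..2]={T0}  "b"  orig:{}
  [0..1]={X3}  "aa"  orig:{}
  [1..2]={A,S}  "ab"
  [0..2]=∅  "aab"

S ∉ T[0,2] ⇒ NO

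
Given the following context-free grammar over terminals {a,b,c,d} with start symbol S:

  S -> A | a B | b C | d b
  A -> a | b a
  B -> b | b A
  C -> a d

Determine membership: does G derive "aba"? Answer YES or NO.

CNF form of G:
  S -> T0 C | T0 T1 | T1 B | T2 T0 | a
  A -> T0 T1 | a
  B -> T0 A | b
  C -> T1 T2
  T0 -> b
  T1 -> a
  T2 -> d

Fill CYK table bottom-up:
  [0..0]={A,S,T1}  "a"  orig:{A,S}
  [1..1]={B,T0}  "b"  orig:{B}
  [2..2]={A,S,T1}  "a"  orig:{A,S}
  [0..1]={S}  "ab"
  [1..2]={A,B,S}  "ba"
  [0..2]={S}  "aba"

S ∈ T[0,2] ⇒ YES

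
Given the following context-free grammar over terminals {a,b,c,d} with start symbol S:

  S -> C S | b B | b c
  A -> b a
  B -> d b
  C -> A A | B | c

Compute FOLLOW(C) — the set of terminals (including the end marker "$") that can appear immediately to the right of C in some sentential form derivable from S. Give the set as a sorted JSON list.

FIRST sets, iterate to fixpoint:
pass 1:
  A via A→b a: +{b}
  B via B→d b: +{d}
  C via C→A A: +{b}
  C via C→B: +{d}
  C via C→c: +{c}
  S via S→C S: +{b,c,d}
  FIRST[S]={b,c,d}  FIRST[A]={b}  FIRST[B]={d}  FIRST[C]={b,c,d}
pass 2: (no change)
  FIRST[S]={b,c,d}  FIRST[A]={b}  FIRST[B]={d}  FIRST[C]={b,c,d}

FOLLOW sets:
FOLLOW(S) := {$}
pass 1:
  C→A A: FOLLOW(A) ⊇ FIRST(A) = {b}; new: +{b}
  S→C S: FOLLOW(C) ⊇ FIRST(S) = {b,c,d}; new: +{b,c,d}
  S→b B: FOLLOW(B) ⊇ FOLLOW(S) ⊇ {$}; new: +{$}
  S: {$}  A: {b}  B: {$}  C: {b,c,d}
pass 2:
  C→A A: FOLLOW(A) ⊇ FOLLOW(C) ⊇ {b,c,d}; new: +{c,d}
  C→B: FOLLOW(B) ⊇ FOLLOW(C) ⊇ {b,c,d}; new: +{b,c,d}
  S: {$}  A: {b,c,d}  B: {$,b,c,d}  C: {b,c,d}
pass 3: — fixpoint
  S: {$}  A: {b,c,d}  B: {$,b,c,d}  C: {b,c,d}

FOLLOW(C) = ["b", "c", "d"]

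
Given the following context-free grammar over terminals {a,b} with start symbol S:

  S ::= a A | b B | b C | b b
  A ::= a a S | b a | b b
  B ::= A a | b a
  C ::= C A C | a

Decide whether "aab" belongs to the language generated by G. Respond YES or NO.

CNF form of G:
  S -> T0 A | T1 B | T1 C | T1 T1
  A -> T0 X2 | T1 T0 | T1 T1
  B -> A T0 | T1 T0
  C -> C X3 | a
  T0 -> a
  T1 -> b
  X2 -> T0 S
  X3 -> A C

CYK fill:
  cell(0,0) a: {C,T0}  orig:{C}
  cell(1,1) a: {C,T0}  orig:{C}
  cell(2,2) b: {T1}  orig:{}
  cell(0,1) aa: ∅
  cell(1,2) ab: ∅
  cell(0,2) aab: ∅

S ∉ T[0,2] ⇒ NO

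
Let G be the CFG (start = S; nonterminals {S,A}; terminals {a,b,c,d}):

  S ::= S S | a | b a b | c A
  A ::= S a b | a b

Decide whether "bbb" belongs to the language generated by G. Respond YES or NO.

Convert to CNF:
  S -> S S | T1 X4 | T2 A | a
  A -> S X3 | T0 T1
  T0 -> a
  T1 -> b
  T2 -> c
  X3 -> T0 T1
  X4 -> T0 T1

Fill CYK table bottom-up:
  cell(0,0) b: {T1}  orig:{}
  cell(1,1) b: {T1}  orig:{}
  cell(2,2) b: {T1}  orig:{}
  cell(0,1) bb: ∅
  cell(1,2) bb: ∅
  cell(0,2) bbb: ∅

S ∉ T[0,2] ⇒ NO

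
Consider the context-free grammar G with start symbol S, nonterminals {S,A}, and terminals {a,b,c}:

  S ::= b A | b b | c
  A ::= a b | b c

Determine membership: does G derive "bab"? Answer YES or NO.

Convert to CNF:
  S -> T1 A | T1 T1 | c
  A -> T0 T1 | T1 T2
  T0 -> a
  T1 -> b
  T2 -> c

CYK table (by increasing span):
  [0..0]={T1}  "b"  orig:{}
  [1..1]={T0}  "a"  orig:{}
  [2..2]={T1}  "b"  orig:{}
  [0..1]=∅  "ba"
  [1..2]={A}  "ab"
  [0..2]={S}  "bab"

S ∈ T[0,2] ⇒ YES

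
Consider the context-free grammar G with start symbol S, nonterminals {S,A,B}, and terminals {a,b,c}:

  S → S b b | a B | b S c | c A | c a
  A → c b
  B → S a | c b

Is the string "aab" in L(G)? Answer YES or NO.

Convert to CNF:
  S -> S X3 | T0 A | T0 T2 | T1 X4 | T2 B
  A -> T0 T1
  B -> S T2 | T0 T1
  T0 -> c
  T1 -> b
  T2 -> a
  X3 -> T1 T1
  X4 -> S T0

CYK fill:
  [0..0]={T2}  "a"  orig:{}
  [1..1]={T2}  "a"  orig:{}
  [2..2]={T1}  "b"  orig:{}
  [0..1]=∅  "aa"
  [1..2]=∅  "ab"
  [0..2]=∅  "aab"

S ∉ T[0,2] ⇒ NO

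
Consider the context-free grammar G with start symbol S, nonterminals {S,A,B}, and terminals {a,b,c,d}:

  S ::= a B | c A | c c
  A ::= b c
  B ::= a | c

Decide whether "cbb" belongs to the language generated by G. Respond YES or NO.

CNF form of G:
  S -> T1 A | T1 T1 | T2 B
  A -> T0 T1
  B -> a | c
  T0 -> b
  T1 -> c
  T2 -> a

CYK table (by increasing span):
  [0..0]={B,T1}  "c"  orig:{B}
  [1..1]={T0}  "b"  orig:{}
  [2..2]={T0}  "b"  orig:{}
  [0..1]=∅  "cb"
  [1..2]=∅  "bb"
  [0..2]=∅  "cbb"

S ∉ T[0,2] ⇒ NO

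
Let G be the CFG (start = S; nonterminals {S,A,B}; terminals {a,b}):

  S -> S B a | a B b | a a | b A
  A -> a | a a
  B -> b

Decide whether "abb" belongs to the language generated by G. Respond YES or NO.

CNF form of G:
  S -> S X2 | T0 T0 | T0 X3 | T1 A
  A -> T0 T0 | a
  B -> b
  T0 -> a
  T1 -> b
  X2 -> B T0
  X3 -> B T1

CYK table (by increasing span):
  T[0,0] 'a' = {A,T0}  orig:{A}
  T[1,1] 'b' = {B,T1}  orig:{B}
  T[2,2] 'b' = {B,T1}  orig:{B}
  T[0,1] 'ab' = ∅
  T[1,2] 'bb' = {X3}  orig:{}
  T[0,2] 'abb' = {S}

S ∈ T[0,2] ⇒ YES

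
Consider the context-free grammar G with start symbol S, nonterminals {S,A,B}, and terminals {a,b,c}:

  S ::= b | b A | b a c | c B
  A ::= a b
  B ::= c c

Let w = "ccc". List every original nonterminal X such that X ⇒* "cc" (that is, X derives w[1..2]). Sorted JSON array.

Convert to CNF:
  S -> T1 A | T1 X3 | T2 B | b
  A -> T0 T1
  B -> T2 T2
  T0 -> a
  T1 -> b
  T2 -> c
  X3 -> T0 T2

CYK table (by increasing span) (cells [i..j] with 1 ≤ i ≤ j ≤ 2 only):
  T[1,1] 'c' = {T2}  orig:{}
  T[2,2] 'c' = {T2}  orig:{}
  T[1,2] 'cc' = {B}

Original NTs in T[1,2] deriving "cc": ["B"]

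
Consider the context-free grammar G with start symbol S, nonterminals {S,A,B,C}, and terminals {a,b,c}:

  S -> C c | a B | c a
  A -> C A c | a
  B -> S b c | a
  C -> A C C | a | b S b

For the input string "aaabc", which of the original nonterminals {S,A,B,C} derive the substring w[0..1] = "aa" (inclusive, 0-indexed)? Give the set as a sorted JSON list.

CNF form of G:
  S -> C T0 | T0 T2 | T2 B
  A -> C X3 | a
  B -> S X4 | a
  C -> A X5 | T1 X6 | a
  T0 -> c
  T1 -> b
  T2 -> a
  X3 -> A T0
  X4 -> T1 T0
  X5 -> C C
  X6 -> S T1

Fill CYK table bottom-up — only the sub-triangle for w[0..1]:
  cell(0,0) a: {A,B,C,T2}  orig:{A,B,C}
  cell(1,1) a: {A,B,C,T2}  orig:{A,B,C}
  cell(0,1) aa: {S,X5}  orig:{S}

Original NTs in T[0,1] deriving "aa": ["S"]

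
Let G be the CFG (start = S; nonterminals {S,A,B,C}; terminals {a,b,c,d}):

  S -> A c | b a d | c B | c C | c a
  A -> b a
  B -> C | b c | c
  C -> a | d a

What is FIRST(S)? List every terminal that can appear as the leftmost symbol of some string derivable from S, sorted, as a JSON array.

Compute FIRST by fixpoint:
pass 1:
  A via A→b a: +{b}
  B via B→b c: +{b}
  B via B→c: +{c}
  C via C→a: +{a}
  C via C→d a: +{d}
  S via S→A c: +{b}
  S via S→c B: +{c}
  S: {b,c}  A: {b}  B: {b,c}  C: {a,d}
pass 2:
  B via B→C: +{a,d}
  S: {b,c}  A: {b}  B: {a,b,c,d}  C: {a,d}
pass 3: done
  S: {b,c}  A: {b}  B: {a,b,c,d}  C: {a,d}

FIRST(S) = ["b", "c"]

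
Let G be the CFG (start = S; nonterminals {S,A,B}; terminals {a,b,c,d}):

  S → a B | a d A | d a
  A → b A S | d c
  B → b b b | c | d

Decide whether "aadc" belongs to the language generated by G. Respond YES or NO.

Convert to CNF:
  S -> T1 T3 | T3 B | T3 X6
  A -> T0 X4 | T1 T2
  B -> T0 X5 | c | d
  T0 -> b
  T1 -> d
  T2 -> c
  T3 -> a
  X4 -> A S
  X5 -> T0 T0
  X6 -> T1 A

CYK fill:
  T[0,0] 'a' = {T3}  orig:{}
  T[1,1] 'a' = {T3}  orig:{}
  T[2,2] 'd' = {B,T1}  orig:{B}
  T[3,3] 'c' = {B,T2}  orig:{B}
  T[0,1] 'aa' = ∅
  T[1,2] 'ad' = {S}
  T[2,3] 'dc' = {A}
  T[0,2] 'aad' = ∅
  T[1,3] 'adc' = ∅
  T[0,3] 'aadc' = ∅

S ∉ T[0,3] ⇒ NO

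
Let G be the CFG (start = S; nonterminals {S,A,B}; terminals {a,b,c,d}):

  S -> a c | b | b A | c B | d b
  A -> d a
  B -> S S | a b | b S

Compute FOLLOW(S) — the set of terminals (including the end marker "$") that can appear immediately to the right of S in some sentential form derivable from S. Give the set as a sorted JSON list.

FIRST iteration:
[1]
  A via A→d a: +{d}
  B via B→a b: +{a}
  B via B→b S: +{b}
  S via S→a c: +{a}
  S via S→b: +{b}
  S via S→c B: +{c}
  S via S→d b: +{d}
  S: {a,b,c,d}  A: {d}  B: {a,b}
[2]
  B via B→S S: +{c,d}
  S: {a,b,c,d}  A: {d}  B: {a,b,c,d}
[3] (stable)
  S: {a,b,c,d}  A: {d}  B: {a,b,c,d}

Compute FOLLOW by fixpoint:
seed FOLLOW(S) with $
round 1:
  B→S S: FOLLOW(S) ⊇ FIRST(S) = {a,b,c,d}; new: +{a,b,c,d}
  S→b A: FOLLOW(A) ⊇ FOLLOW(S) ⊇ {$,a,b,c,d}; new: +{$,a,b,c,d}
  S→c B: FOLLOW(B) ⊇ FOLLOW(S) ⊇ {$,a,b,c,d}; new: +{$,a,b,c,d}
  S: {$,a,b,c,d}  A: {$,a,b,c,d}  B: {$,a,b,c,d}
round 2: done
  S: {$,a,b,c,d}  A: {$,a,b,c,d}  B: {$,a,b,c,d}

FOLLOW(S) = ["$", "a", "b", "c", "d"]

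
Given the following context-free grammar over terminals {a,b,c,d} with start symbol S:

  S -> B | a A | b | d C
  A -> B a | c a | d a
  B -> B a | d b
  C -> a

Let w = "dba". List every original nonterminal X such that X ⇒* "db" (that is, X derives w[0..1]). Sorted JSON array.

Convert to CNF:
  S -> B T0 | T0 A | T2 C | T2 T3 | b
  A -> B T0 | T1 T0 | T2 T0
  B -> B T0 | T2 T3
  C -> a
  T0 -> a
  T1 -> c
  T2 -> d
  T3 -> b

CYK table (by increasing span) (cells [i..j] with 0 ≤ i ≤ j ≤ 1 only):
  T[0,0] 'd' = {T2}  orig:{}
  T[1,1] 'b' = {S,T3}  orig:{S}
  T[0,1] 'db' = {B,S}

Original NTs in T[0,1] deriving "db": ["B", "S"]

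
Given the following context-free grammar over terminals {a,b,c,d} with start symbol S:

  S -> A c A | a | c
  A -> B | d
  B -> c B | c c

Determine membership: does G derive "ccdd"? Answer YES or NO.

CNF form of G:
  S -> A X1 | a | c
  A -> T0 B | T0 T0 | d
  B -> T0 B | T0 T0
  T0 -> c
  X1 -> T0 A

Fill CYK table bottom-up:
  cell(0,0) c: {S,T0}  orig:{S}
  cell(1,1) c: {S,T0}  orig:{S}
  cell(2,2) d: {A}
  cell(3,3) d: {A}
  cell(0,1) cc: {A,B}
  cell(1,2) cd: {X1}  orig:{}
  cell(2,3) dd: ∅
  cell(0,2) ccd: ∅
  cell(1,3) cdd: ∅
  cell(0,3) ccdd: ∅

S ∉ T[0,3] ⇒ NO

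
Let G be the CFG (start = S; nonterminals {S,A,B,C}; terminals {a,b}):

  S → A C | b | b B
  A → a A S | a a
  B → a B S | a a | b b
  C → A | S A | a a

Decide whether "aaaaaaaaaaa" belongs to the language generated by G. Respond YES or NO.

CNF form of G:
  S -> A C | T1 B | b
  A -> T0 T0 | T0 X2
  B -> T0 T0 | T0 X3 | T1 T1
  C -> S A | T0 T0 | T0 X4
  T0 -> a
  T1 -> b
  X2 -> A S
  X3 -> B S
  X4 -> A S

Fill CYK table bottom-up:
  T[0,0] 'a' = {T0}  orig:{}
  T[1,1] 'a' = {T0}  orig:{}
  T[2,2] 'a' = {T0}  orig:{}
  T[3,3] 'a' = {T0}  orig:{}
  T[4,4] 'a' = {T0}  orig:{}
  T[5,5] 'a' = {T0}  orig:{}
  T[6,6] 'a' = {T0}  orig:{}
  T[7,7] 'a' = {T0}  orig:{}
  T[8,8] 'a' = {T0}  orig:{}
  T[9,9] 'a' = {T0}  orig:{}
  T[10,10] 'a' = {T0}  orig:{}
  T[0,1] 'aa' = {A,B,C}
  T[1,2] 'aa' = {A,B,C}
  T[2,3] 'aa' = {A,B,C}
  T[3,4] 'aa' = {A,B,C}
  T[4,5] 'aa' = {A,B,C}
  T[5,6] 'aa' = {A,B,C}
  T[6,7] 'aa' = {A,B,C}
  T[7,8] 'aa' = {A,B,C}
  T[8,9] 'aa' = {A,B,C}
  T[9,10] 'aa' = {A,B,C}
  T[0,2] 'aaa' = ∅
  T[1,3] 'aaa' = ∅
  T[2,4] 'aaa' = ∅
  T[3,5] 'aaa' = ∅
  T[4,6] 'aaa' = ∅
  T[5,7] 'aaa' = ∅
  T[6,8] 'aaa' = ∅
  T[7,9] 'aaa' = ∅
  T[8,10] 'aaa' = ∅
  T[0,3] 'aaaa' = {S}
  T[1,4] 'aaaa' = {S}
  T[2,5] 'aaaa' = {S}
  T[3,6] 'aaaa' = {S}
  T[4,7] 'aaaa' = {S}
  T[5,8] 'aaaa' = {S}
  T[6,9] 'aaaa' = {S}
  T[7,10] 'aaaa' = {S}
  T[0,4] 'aaaaa' = ∅
  T[1,5] 'aaaaa' = ∅
  T[2,6] 'aaaaa' = ∅
  T[3,7] 'aaaaa' = ∅
  T[4,8] 'aaaaa' = ∅
  T[5,9] 'aaaaa' = ∅
  T[6,10] 'aaaaa' = ∅
  T[0,5] 'aaaaaa' = {C,X2,X3,X4}  orig:{C}
  T[1,6] 'aaaaaa' = {C,X2,X3,X4}  orig:{C}
  T[2,7] 'aaaaaa' = {C,X2,X3,X4}  orig:{C}
  T[3,8] 'aaaaaa' = {C,X2,X3,X4}  orig:{C}
  T[4,9] 'aaaaaa' = {C,X2,X3,X4}  orig:{C}
  T[5,10] 'aaaaaa' = {C,X2,X3,X4}  orig:{C}
  T[0,6] 'aaaaaaa' = {A,B,C}
  T[1,7] 'aaaaaaa' = {A,B,C}
  T[2,8] 'aaaaaaa' = {A,B,C}
  T[3,9] 'aaaaaaa' = {A,B,C}
  T[4,10] 'aaaaaaa' = {A,B,C}
  T[0,7] 'aaaaaaaa' = {S}
  T[1,8] 'aaaaaaaa' = {S}
  T[2,9] 'aaaaaaaa' = {S}
  T[3,10] 'aaaaaaaa' = {S}
  T[0,8] 'aaaaaaaaa' = {S}
  T[1,9] 'aaaaaaaaa' = {S}
  T[2,10] 'aaaaaaaaa' = {S}
  T[0,9] 'aaaaaaaaaa' = {C,X2,X3,X4}  orig:{C}
  T[1,10] 'aaaaaaaaaa' = {C,X2,X3,X4}  orig:{C}
  T[0,10] 'aaaaaaaaaaa' = {A,B,C,X2,X3,X4}  orig:{A,B,C}

S ∉ T[0,10] ⇒ NO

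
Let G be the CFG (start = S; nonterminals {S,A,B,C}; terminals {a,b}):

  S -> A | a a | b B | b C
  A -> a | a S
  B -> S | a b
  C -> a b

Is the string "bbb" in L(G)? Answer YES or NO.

Convert to CNF:
  S -> T0 S | T0 T0 | T1 B | T1 C | a
  A -> T0 S | a
  B -> T0 S | T0 T0 | T0 T1 | T1 B | T1 C | a
  C -> T0 T1
  T0 -> a
  T1 -> b

CYK table (by increasing span):
  [0..0]={T1}  "b"  orig:{}
  [1..1]={T1}  "b"  orig:{}
  [2..2]={T1}  "b"  orig:{}
  [0..1]=∅  "bb"
  [1..2]=∅  "bb"
  [0..2]=∅  "bbb"

S ∉ T[0,2] ⇒ NO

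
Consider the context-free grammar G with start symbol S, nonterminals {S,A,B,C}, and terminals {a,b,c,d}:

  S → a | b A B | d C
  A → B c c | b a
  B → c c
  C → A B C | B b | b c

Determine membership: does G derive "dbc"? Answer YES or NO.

CNF form of G:
  S -> T1 X6 | T3 C | a
  A -> B X4 | T1 T2
  B -> T0 T0
  C -> A X5 | B T1 | T1 T0
  T0 -> c
  T1 -> b
  T2 -> a
  T3 -> d
  X4 -> T0 T0
  X5 -> B C
  X6 -> A B

CYK fill:
  cell(0,0) d: {T3}  orig:{}
  cell(1,1) b: {T1}  orig:{}
  cell(2,2) c: {T0}  orig:{}
  cell(0,1) db: ∅
  cell(1,2) bc: {C}
  cell(0,2) dbc: {S}

S ∈ T[0,2] ⇒ YES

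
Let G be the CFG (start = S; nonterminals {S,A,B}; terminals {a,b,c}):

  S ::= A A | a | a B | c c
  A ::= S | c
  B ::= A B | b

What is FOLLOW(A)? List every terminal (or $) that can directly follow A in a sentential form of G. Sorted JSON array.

Compute FIRST by fixpoint:
[1]
  A via A→c: +{c}
  B via B→A B: +{c}
  B via B→b: +{b}
  S via S→A A: +{c}
  S via S→a: +{a}
  FIRST(S)={a,c}  FIRST(A)={c}  FIRST(B)={b,c}
[2]
  A via A→S: +{a}
  B via B→A B: +{a}
  FIRST(S)={a,c}  FIRST(A)={a,c}  FIRST(B)={a,b,c}
[3] done
  FIRST(S)={a,c}  FIRST(A)={a,c}  FIRST(B)={a,b,c}

FOLLOW sets:
initialize: $ ∈ FOLLOW(S)
round 1:
  B→A B: FOLLOW(A) ⊇ FIRST(B) = {a,b,c}; new: +{a,b,c}
  S→A A: FOLLOW(A) ⊇ FOLLOW(S) ⊇ {$}; new: +{$}
  S→a B: FOLLOW(B) ⊇ FOLLOW(S) ⊇ {$}; new: +{$}
  S: {$}  A: {$,a,b,c}  B: {$}
round 2:
  A→S: FOLLOW(S) ⊇ FOLLOW(A) ⊇ {$,a,b,c}; new: +{a,b,c}
  S→a B: FOLLOW(B) ⊇ FOLLOW(S) ⊇ {$,a,b,c}; new: +{a,b,c}
  S: {$,a,b,c}  A: {$,a,b,c}  B: {$,a,b,c}
round 3: done
  S: {$,a,b,c}  A: {$,a,b,c}  B: {$,a,b,c}

FOLLOW(A) = ["$", "a", "b", "c"]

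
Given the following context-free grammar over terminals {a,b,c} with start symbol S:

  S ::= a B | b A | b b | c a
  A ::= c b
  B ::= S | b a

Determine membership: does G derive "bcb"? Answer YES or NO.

Convert to CNF:
  S -> T0 T2 | T1 A | T1 T1 | T2 B
  A -> T0 T1
  B -> T0 T2 | T1 A | T1 T1 | T1 T2 | T2 B
  T0 -> c
  T1 -> b
  T2 -> a

CYK fill:
  cell(0,0) b: {T1}  orig:{}
  cell(1,1) c: {T0}  orig:{}
  cell(2,2) b: {T1}  orig:{}
  cell(0,1) bc: ∅
  cell(1,2) cb: {A}
  cell(0,2) bcb: {B,S}

S ∈ T[0,2] ⇒ YES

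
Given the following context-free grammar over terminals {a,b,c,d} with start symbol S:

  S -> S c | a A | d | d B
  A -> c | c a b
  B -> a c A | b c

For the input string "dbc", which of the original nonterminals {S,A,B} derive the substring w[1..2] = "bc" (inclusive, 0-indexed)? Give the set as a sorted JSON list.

Convert to CNF:
  S -> S T0 | T1 A | T3 B | d
  A -> T0 X4 | c
  B -> T1 X5 | T2 T0
  T0 -> c
  T1 -> a
  T2 -> b
  T3 -> d
  X4 -> T1 T2
  X5 -> T0 A

Fill CYK table bottom-up (cells [i..j] with 1 ≤ i ≤ j ≤ 2 only):
  [1..1]={T2}  "b"  orig:{}
  [2..2]={A,T0}  "c"  orig:{A}
  [1..2]={B}  "bc"

Original NTs in T[1,2] deriving "bc": ["B"]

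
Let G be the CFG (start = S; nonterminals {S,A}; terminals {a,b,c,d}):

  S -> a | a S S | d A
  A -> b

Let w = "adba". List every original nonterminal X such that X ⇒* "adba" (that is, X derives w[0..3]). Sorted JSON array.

Convert to CNF:
  S -> T0 X2 | T1 A | a
  A -> b
  T0 -> a
  T1 -> d
  X2 -> S S

CYK table (by increasing span) (cells [i..j] with 0 ≤ i ≤ j ≤ 3 only):
  T[0,0] 'a' = {S,T0}  orig:{S}
  T[1,1] 'd' = {T1}  orig:{}
  T[2,2] 'b' = {A}
  T[3,3] 'a' = {S,T0}  orig:{S}
  T[0,1] 'ad' = ∅
  T[1,2] 'db' = {S}
  T[2,3] 'ba' = ∅
  T[0,2] 'adb' = {X2}  orig:{}
  T[1,3] 'dba' = {X2}  orig:{}
  T[0,3] 'adba' = {S}

Original NTs in T[0,3] deriving "adba": ["S"]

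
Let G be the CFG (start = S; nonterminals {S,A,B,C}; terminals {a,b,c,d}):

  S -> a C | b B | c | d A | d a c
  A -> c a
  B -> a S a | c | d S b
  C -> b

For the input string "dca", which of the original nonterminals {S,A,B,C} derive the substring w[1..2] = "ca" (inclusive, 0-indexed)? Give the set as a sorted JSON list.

Convert to CNF:
  S -> T1 C | T2 A | T2 X6 | T3 B | c
  A -> T0 T1
  B -> T1 X4 | T2 X5 | c
  C -> b
  T0 -> c
  T1 -> a
  T2 -> d
  T3 -> b
  X4 -> S T1
  X5 -> S T3
  X6 -> T1 T0

CYK fill — only the sub-triangle for w[1..2]:
  T[1,1] 'c' = {B,S,T0}  orig:{B,S}
  T[2,2] 'a' = {T1}  orig:{}
  T[1,2] 'ca' = {A,X4}  orig:{A}

Original NTs in T[1,2] deriving "ca": ["A"]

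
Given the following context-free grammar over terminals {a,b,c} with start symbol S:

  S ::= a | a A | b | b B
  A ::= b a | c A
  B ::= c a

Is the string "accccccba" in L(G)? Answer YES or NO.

Convert to CNF:
  S -> T0 B | T1 A | a | b
  A -> T0 T1 | T2 A
  B -> T2 T1
  T0 -> b
  T1 -> a
  T2 -> c

CYK fill:
  [0..0]={S,T1}  "a"  orig:{S}
  [1..1]={T2}  "c"  orig:{}
  [2..2]={T2}  "c"  orig:{}
  [3..3]={T2}  "c"  orig:{}
  [4..4]={T2}  "c"  orig:{}
  [5..5]={T2}  "c"  orig:{}
  [6..6]={T2}  "c"  orig:{}
  [7..7]={S,T0}  "b"  orig:{S}
  [8..8]={S,T1}  "a"  orig:{S}
  [0..1]=∅  "ac"
  [1..2]=∅  "cc"
  [2..3]=∅  "cc"
  [3..4]=∅  "cc"
  [4..5]=∅  "cc"
  [5..6]=∅  "cc"
  [6..7]=∅  "cb"
  [7..8]={A}  "ba"
  [0..2]=∅  "acc"
  [1..3]=∅  "ccc"
  [2..4]=∅  "ccc"
  [3..5]=∅  "ccc"
  [4..6]=∅  "ccc"
  [5..7]=∅  "ccb"
  [6..8]={A}  "cba"
  [0..3]=∅  "accc"
  [1..4]=∅  "cccc"
  [2..5]=∅  "cccc"
  [3..6]=∅  "cccc"
  [4..7]=∅  "cccb"
  [5..8]={A}  "ccba"
  [0..4]=∅  "acccc"
  [1..5]=∅  "ccccc"
  [2..6]=∅  "ccccc"
  [3..7]=∅  "ccccb"
  [4..8]={A}  "cccba"
  [0..5]=∅  "accccc"
  [1..6]=∅  "cccccc"
  [2..7]=∅  "cccccb"
  [3..8]={A}  "ccccba"
  [0..6]=∅  "acccccc"
  [1..7]=∅  "ccccccb"
  [2..8]={A}  "cccccba"
  [0..7]=∅  "accccccb"
  [1..8]={A}  "ccccccba"
  [0..8]={S}  "accccccba"

S ∈ T[0,8] ⇒ YES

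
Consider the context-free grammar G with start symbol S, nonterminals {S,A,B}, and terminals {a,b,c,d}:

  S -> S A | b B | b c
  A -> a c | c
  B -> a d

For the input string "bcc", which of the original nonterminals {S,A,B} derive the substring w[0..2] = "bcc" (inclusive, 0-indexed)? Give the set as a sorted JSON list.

Convert to CNF:
  S -> S A | T3 B | T3 T1
  A -> T0 T1 | c
  B -> T0 T2
  T0 -> a
  T1 -> c
  T2 -> d
  T3 -> b

CYK table (by increasing span) (cells [i..j] with 0 ≤ i ≤ j ≤ 2 only):
  [0..0]={T3}  "b"  orig:{}
  [1..1]={A,T1}  "c"  orig:{A}
  [2..2]={A,T1}  "c"  orig:{A}
  [0..1]={S}  "bc"
  [1..2]=∅  "cc"
  [0..2]={S}  "bcc"

Original NTs in T[0,2] deriving "bcc": ["S"]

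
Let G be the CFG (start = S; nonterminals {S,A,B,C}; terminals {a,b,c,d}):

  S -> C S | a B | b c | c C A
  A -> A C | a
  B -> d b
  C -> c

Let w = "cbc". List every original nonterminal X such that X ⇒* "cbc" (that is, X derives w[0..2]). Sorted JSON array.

Convert to CNF:
  S -> C S | T1 T3 | T2 B | T3 X4
  A -> A C | a
  B -> T0 T1
  C -> c
  T0 -> d
  T1 -> b
  T2 -> a
  T3 -> c
  X4 -> C A

Fill CYK table bottom-up, restricted to cells inside w[0..2]:
  cell(0,0) c: {C,T3}  orig:{C}
  cell(1,1) b: {T1}  orig:{}
  cell(2,2) c: {C,T3}  orig:{C}
  cell(0,1) cb: ∅
  cell(1,2) bc: {S}
  cell(0,2) cbc: {S}

Original NTs in T[0,2] deriving "cbc": ["S"]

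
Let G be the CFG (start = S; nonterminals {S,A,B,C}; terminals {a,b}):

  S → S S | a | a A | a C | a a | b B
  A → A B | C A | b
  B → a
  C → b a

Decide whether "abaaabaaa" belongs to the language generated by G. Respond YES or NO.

CNF form of G:
  S -> S S | T0 B | T1 A | T1 C | T1 T1 | a
  A -> A B | C A | b
  B -> a
  C -> T0 T1
  T0 -> b
  T1 -> a

Fill CYK table bottom-up:
  [0..0]={B,S,T1}  "a"  orig:{B,S}
  [1..1]={A,T0}  "b"  orig:{A}
  [2..2]={B,S,T1}  "a"  orig:{B,S}
  [3..3]={B,S,T1}  "a"  orig:{B,S}
  [4..4]={B,S,T1}  "a"  orig:{B,S}
  [5..5]={A,T0}  "b"  orig:{A}
  [6..6]={B,S,T1}  "a"  orig:{B,S}
  [7..7]={B,S,T1}  "a"  orig:{B,S}
  [8..8]={B,S,T1}  "a"  orig:{B,S}
  [0..1]={S}  "ab"
  [1..2]={A,C,S}  "ba"
  [2..3]={S}  "aa"
  [3..4]={S}  "aa"
  [4..5]={S}  "ab"
  [5..6]={A,C,S}  "ba"
  [6..7]={S}  "aa"
  [7..8]={S}  "aa"
  [0..2]={S}  "aba"
  [1..3]={A,S}  "baa"
  [2..4]={S}  "aaa"
  [3..5]={S}  "aab"
  [4..6]={S}  "aba"
  [5..7]={A,S}  "baa"
  [6..8]={S}  "aaa"
  [0..3]={S}  "abaa"
  [1..4]={A,S}  "baaa"
  [2..5]={S}  "aaab"
  [3..6]={S}  "aaba"
  [4..7]={S}  "abaa"
  [5..8]={A,S}  "baaa"
  [0..4]={S}  "abaaa"
  [1..5]={S}  "baaab"
  [2..6]={S}  "aaaba"
  [3..7]={S}  "aabaa"
  [4..8]={S}  "abaaa"
  [0..5]={S}  "abaaab"
  [1..6]={S}  "baaaba"
  [2..7]={S}  "aaabaa"
  [3..8]={S}  "aabaaa"
  [0..6]={S}  "abaaaba"
  [1..7]={S}  "baaabaa"
  [2..8]={S}  "aaabaaa"
  [0..7]={S}  "abaaabaa"
  [1..8]={S}  "baaabaaa"
  [0..8]={S}  "abaaabaaa"

S ∈ T[0,8] ⇒ YES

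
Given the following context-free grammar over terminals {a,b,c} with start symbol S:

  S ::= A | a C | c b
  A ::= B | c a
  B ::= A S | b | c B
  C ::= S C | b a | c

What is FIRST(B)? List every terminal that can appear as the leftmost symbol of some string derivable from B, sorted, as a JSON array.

FIRST sets, iterate to fixpoint:
iter 1:
  A via A→c a: +{c}
  B via B→A S: +{c}
  B via B→b: +{b}
  C via C→b a: +{b}
  C via C→c: +{c}
  S via S→A: +{c}
  S via S→a C: +{a}
  FIRST[S]={a,c}  FIRST[A]={c}  FIRST[B]={b,c}  FIRST[C]={b,c}
iter 2:
  A via A→B: +{b}
  C via C→S C: +{a}
  S via S→A: +{b}
  FIRST[S]={a,b,c}  FIRST[A]={b,c}  FIRST[B]={b,c}  FIRST[C]={a,b,c}
iter 3: done
  FIRST[S]={a,b,c}  FIRST[A]={b,c}  FIRST[B]={b,c}  FIRST[C]={a,b,c}

FIRST(B) = ["b", "c"]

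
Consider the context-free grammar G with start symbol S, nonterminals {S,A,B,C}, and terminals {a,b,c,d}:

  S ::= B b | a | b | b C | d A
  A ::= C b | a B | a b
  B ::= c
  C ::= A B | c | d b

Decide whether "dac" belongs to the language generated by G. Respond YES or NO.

Convert to CNF:
  S -> B T0 | T0 C | T2 A | a | b
  A -> C T0 | T1 B | T1 T0
  B -> c
  C -> A B | T2 T0 | c
  T0 -> b
  T1 -> a
  T2 -> d

CYK fill:
  T[0,0] 'd' = {T2}  orig:{}
  T[1,1] 'a' = {S,T1}  orig:{S}
  T[2,2] 'c' = {B,C}
  T[0,1] 'da' = ∅
  T[1,2] 'ac' = {A}
  T[0,2] 'dac' = {S}

S ∈ T[0,2] ⇒ YES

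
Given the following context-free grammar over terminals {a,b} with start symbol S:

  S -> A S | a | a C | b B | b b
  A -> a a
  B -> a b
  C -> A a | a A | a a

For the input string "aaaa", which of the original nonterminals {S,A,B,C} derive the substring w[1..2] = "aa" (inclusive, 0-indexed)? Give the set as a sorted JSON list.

CNF form of G:
  S -> A S | T0 C | T1 B | T1 T1 | a
  A -> T0 T0
  B -> T0 T1
  C -> A T0 | T0 A | T0 T0
  T0 -> a
  T1 -> b

CYK fill, restricted to cells inside w[1..2]:
  [1..1]={S,T0}  "a"  orig:{S}
  [2..2]={S,T0}  "a"  orig:{S}
  [1..2]={A,C}  "aa"

Original NTs in T[1,2] deriving "aa": ["A", "C"]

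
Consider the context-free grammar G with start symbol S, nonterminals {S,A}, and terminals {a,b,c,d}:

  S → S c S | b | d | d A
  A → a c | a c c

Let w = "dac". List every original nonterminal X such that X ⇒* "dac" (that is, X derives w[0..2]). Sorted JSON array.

CNF form of G:
  S -> S X4 | T2 A | b | d
  A -> T0 T1 | T0 X3
  T0 -> a
  T1 -> c
  T2 -> d
  X3 -> T1 T1
  X4 -> T1 S

CYK fill, restricted to cells inside w[0..2]:
  T[0,0] 'd' = {S,T2}  orig:{S}
  T[1,1] 'a' = {T0}  orig:{}
  T[2,2] 'c' = {T1}  orig:{}
  T[0,1] 'da' = ∅
  T[1,2] 'ac' = {A}
  T[0,2] 'dac' = {S}

Original NTs in T[0,2] deriving "dac": ["S"]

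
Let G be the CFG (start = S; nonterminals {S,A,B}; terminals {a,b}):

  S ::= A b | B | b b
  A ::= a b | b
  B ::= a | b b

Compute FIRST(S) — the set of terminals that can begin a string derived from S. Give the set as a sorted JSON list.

Compute FIRST by fixpoint:
round 1:
  A via A→a b: +{a}
  A via A→b: +{b}
  B via B→a: +{a}
  B via B→b b: +{b}
  S via S→A b: +{a,b}
  FIRST(S)={a,b}  FIRST(A)={a,b}  FIRST(B)={a,b}
round 2: (no change)
  FIRST(S)={a,b}  FIRST(A)={a,b}  FIRST(B)={a,b}

FIRST(S) = ["a", "b"]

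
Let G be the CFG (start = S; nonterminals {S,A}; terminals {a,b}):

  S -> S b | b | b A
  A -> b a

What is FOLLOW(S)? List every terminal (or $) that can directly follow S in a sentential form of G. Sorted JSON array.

Compute FIRST by fixpoint:
iter 1:
  A via A→b a: +{b}
  S via S→b: +{b}
  FIRST(S)={b}  FIRST(A)={b}
iter 2: — fixpoint
  FIRST(S)={b}  FIRST(A)={b}

Compute FOLLOW by fixpoint:
FOLLOW(S) := {$}
round 1:
  S→S b: FOLLOW(S) ⊇ FIRST(b) = {b}; new: +{b}
  S→b A: FOLLOW(A) ⊇ FOLLOW(S) ⊇ {$,b}; new: +{$,b}
  FOLLOW[S]={$,b}  FOLLOW[A]={$,b}
round 2: (stable)
  FOLLOW[S]={$,b}  FOLLOW[A]={$,b}

FOLLOW(S) = ["$", "b"]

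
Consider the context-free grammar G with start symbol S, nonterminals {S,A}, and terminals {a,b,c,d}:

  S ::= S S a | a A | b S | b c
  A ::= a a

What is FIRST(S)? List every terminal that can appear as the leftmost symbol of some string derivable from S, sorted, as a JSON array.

FIRST sets, iterate to fixpoint:
[1]
  A via A→a a: +{a}
  S via S→a A: +{a}
  S via S→b S: +{b}
  S: {a,b}  A: {a}
[2] (stable)
  S: {a,b}  A: {a}

FIRST(S) = ["a", "b"]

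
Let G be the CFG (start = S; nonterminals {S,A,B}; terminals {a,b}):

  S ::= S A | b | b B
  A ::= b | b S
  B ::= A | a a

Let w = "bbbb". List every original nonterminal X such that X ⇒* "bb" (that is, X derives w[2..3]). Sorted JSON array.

CNF form of G:
  S -> S A | T0 B | b
  A -> T0 S | b
  B -> T0 S | T1 T1 | b
  T0 -> b
  T1 -> a

Fill CYK table bottom-up — only the sub-triangle for w[2..3]:
  cell(2,2) b: {A,B,S,T0}  orig:{A,B,S}
  cell(3,3) b: {A,B,S,T0}  orig:{A,B,S}
  cell(2,3) bb: {A,B,S}

Original NTs in T[2,3] deriving "bb": ["A", "B", "S"]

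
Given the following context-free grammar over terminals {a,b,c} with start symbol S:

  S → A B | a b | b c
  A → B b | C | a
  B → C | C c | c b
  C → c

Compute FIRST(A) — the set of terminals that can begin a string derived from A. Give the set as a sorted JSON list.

Compute FIRST by fixpoint:
round 1:
  A via A→a: +{a}
  B via B→c b: +{c}
  C via C→c: +{c}
  S via S→A B: +{a}
  S via S→b c: +{b}
  FIRST(S)={a,b}  FIRST(A)={a}  FIRST(B)={c}  FIRST(C)={c}
round 2:
  A via A→B b: +{c}
  S via S→A B: +{c}
  FIRST(S)={a,b,c}  FIRST(A)={a,c}  FIRST(B)={c}  FIRST(C)={c}
round 3: (no change)
  FIRST(S)={a,b,c}  FIRST(A)={a,c}  FIRST(B)={c}  FIRST(C)={c}

FIRST(A) = ["a", "c"]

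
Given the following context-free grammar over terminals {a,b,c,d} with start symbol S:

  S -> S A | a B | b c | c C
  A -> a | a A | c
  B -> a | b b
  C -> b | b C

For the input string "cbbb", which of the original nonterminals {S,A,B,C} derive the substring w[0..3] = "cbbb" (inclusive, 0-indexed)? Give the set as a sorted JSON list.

CNF form of G:
  S -> S A | T0 B | T1 T2 | T2 C
  A -> T0 A | a | c
  B -> T1 T1 | a
  C -> T1 C | b
  T0 -> a
  T1 -> b
  T2 -> c

Fill CYK table bottom-up — only the sub-triangle for w[0..3]:
  cell(0,0) c: {A,T2}  orig:{A}
  cell(1,1) b: {C,T1}  orig:{C}
  cell(2,2) b: {C,T1}  orig:{C}
  cell(3,3) b: {C,T1}  orig:{C}
  cell(0,1) cb: {S}
  cell(1,2) bb: {B,C}
  cell(2,3) bb: {B,C}
  cell(0,2) cbb: {S}
  cell(1,3) bbb: {C}
  cell(0,3) cbbb: {S}

Original NTs in T[0,3] deriving "cbbb": ["S"]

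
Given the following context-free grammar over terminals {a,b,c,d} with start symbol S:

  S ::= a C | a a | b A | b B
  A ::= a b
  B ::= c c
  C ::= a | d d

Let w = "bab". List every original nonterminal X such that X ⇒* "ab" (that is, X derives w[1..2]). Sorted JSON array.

CNF form of G:
  S -> T0 C | T0 T0 | T1 A | T1 B
  A -> T0 T1
  B -> T2 T2
  C -> T3 T3 | a
  T0 -> a
  T1 -> b
  T2 -> c
  T3 -> d

Fill CYK table bottom-up, restricted to cells inside w[1..2]:
  cell(1,1) a: {C,T0}  orig:{C}
  cell(2,2) b: {T1}  orig:{}
  cell(1,2) ab: {A}

Original NTs in T[1,2] deriving "ab": ["A"]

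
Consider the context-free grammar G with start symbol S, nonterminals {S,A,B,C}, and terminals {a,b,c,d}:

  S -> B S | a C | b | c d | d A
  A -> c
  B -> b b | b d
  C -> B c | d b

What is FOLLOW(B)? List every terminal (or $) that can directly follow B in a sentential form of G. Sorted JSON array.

FIRST sets, iterate to fixpoint:
pass 1:
  A via A→c: +{c}
  B via B→b b: +{b}
  C via C→B c: +{b}
  C via C→d b: +{d}
  S via S→B S: +{b}
  S via S→a C: +{a}
  S via S→c d: +{c}
  S via S→d A: +{d}
  S: {a,b,c,d}  A: {c}  B: {b}  C: {b,d}
pass 2: done
  S: {a,b,c,d}  A: {c}  B: {b}  C: {b,d}

Compute FOLLOW by fixpoint:
initialize: $ ∈ FOLLOW(S)
round 1:
  C→B c: FOLLOW(B) ⊇ FIRST(c) = {c}; new: +{c}
  S→B S: FOLLOW(B) ⊇ FIRST(S) = {a,b,c,d}; new: +{a,b,d}
  S→a C: FOLLOW(C) ⊇ FOLLOW(S) ⊇ {$}; new: +{$}
  S→d A: FOLLOW(A) ⊇ FOLLOW(S) ⊇ {$}; new: +{$}
  FOLLOW(S)={$}  FOLLOW(A)={$}  FOLLOW(B)={a,b,c,d}  FOLLOW(C)={$}
round 2: (no change)
  FOLLOW(S)={$}  FOLLOW(A)={$}  FOLLOW(B)={a,b,c,d}  FOLLOW(C)={$}

FOLLOW(B) = ["a", "b", "c", "d"]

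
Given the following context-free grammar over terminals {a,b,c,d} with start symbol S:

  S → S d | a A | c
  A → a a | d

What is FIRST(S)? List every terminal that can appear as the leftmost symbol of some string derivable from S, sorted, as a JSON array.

FIRST sets, iterate to fixpoint:
[1]
  A via A→a a: +{a}
  A via A→d: +{d}
  S via S→a A: +{a}
  S via S→c: +{c}
  S: {a,c}  A: {a,d}
[2] (stable)
  S: {a,c}  A: {a,d}

FIRST(S) = ["a", "c"]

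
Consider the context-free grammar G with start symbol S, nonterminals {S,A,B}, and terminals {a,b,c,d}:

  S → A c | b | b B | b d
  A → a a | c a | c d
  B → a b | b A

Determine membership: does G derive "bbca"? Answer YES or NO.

CNF form of G:
  S -> A T1 | T3 B | T3 T2 | b
  A -> T0 T0 | T1 T0 | T1 T2
  B -> T0 T3 | T3 A
  T0 -> a
  T1 -> c
  T2 -> d
  T3 -> b

CYK fill:
  T[0,0] 'b' = {S,T3}  orig:{S}
  T[1,1] 'b' = {S,T3}  orig:{S}
  T[2,2] 'c' = {T1}  orig:{}
  T[3,3] 'a' = {T0}  orig:{}
  T[0,1] 'bb' = ∅
  T[1,2] 'bc' = ∅
  T[2,3] 'ca' = {A}
  T[0,2] 'bbc' = ∅
  T[1,3] 'bca' = {B}
  T[0,3] 'bbca' = {S}

S ∈ T[0,3] ⇒ YES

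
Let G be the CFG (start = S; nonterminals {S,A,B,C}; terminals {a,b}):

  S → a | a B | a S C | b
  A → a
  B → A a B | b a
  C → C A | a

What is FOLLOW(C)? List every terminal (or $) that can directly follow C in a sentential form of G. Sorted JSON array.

FIRST sets, iterate to fixpoint:
iter 1:
  A via A→a: +{a}
  B via B→A a B: +{a}
  B via B→b a: +{b}
  C via C→a: +{a}
  S via S→a: +{a}
  S via S→b: +{b}
  S: {a,b}  A: {a}  B: {a,b}  C: {a}
iter 2: done
  S: {a,b}  A: {a}  B: {a,b}  C: {a}

Compute FOLLOW by fixpoint:
FOLLOW(S) := {$}
iter 1:
  B→A a B: FOLLOW(A) ⊇ FIRST(a) = {a}; new: +{a}
  C→C A: FOLLOW(C) ⊇ FIRST(A) = {a}; new: +{a}
  S→a B: FOLLOW(B) ⊇ FOLLOW(S) ⊇ {$}; new: +{$}
  S→a S C: FOLLOW(S) ⊇ FIRST(C) = {a}; new: +{a}
  S→a S C: FOLLOW(C) ⊇ FOLLOW(S) ⊇ {$,a}; new: +{$}
  FOLLOW(S)={$,a}  FOLLOW(A)={a}  FOLLOW(B)={$}  FOLLOW(C)={$,a}
iter 2:
  C→C A: FOLLOW(A) ⊇ FOLLOW(C) ⊇ {$,a}; new: +{$}
  S→a B: FOLLOW(B) ⊇ FOLLOW(S) ⊇ {$,a}; new: +{a}
  FOLLOW(S)={$,a}  FOLLOW(A)={$,a}  FOLLOW(B)={$,a}  FOLLOW(C)={$,a}
iter 3: (no change)
  FOLLOW(S)={$,a}  FOLLOW(A)={$,a}  FOLLOW(B)={$,a}  FOLLOW(C)={$,a}

FOLLOW(C) = ["$", "a"]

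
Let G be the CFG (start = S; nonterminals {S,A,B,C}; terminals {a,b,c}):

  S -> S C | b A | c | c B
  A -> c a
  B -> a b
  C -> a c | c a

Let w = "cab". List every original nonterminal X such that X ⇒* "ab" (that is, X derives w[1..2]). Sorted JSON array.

Convert to CNF:
  S -> S C | T0 B | T2 A | c
  A -> T0 T1
  B -> T1 T2
  C -> T0 T1 | T1 T0
  T0 -> c
  T1 -> a
  T2 -> b

CYK fill — only the sub-triangle for w[1..2]:
  cell(1,1) a: {T1}  orig:{}
  cell(2,2) b: {T2}  orig:{}
  cell(1,2) ab: {B}

Original NTs in T[1,2] deriving "ab": ["B"]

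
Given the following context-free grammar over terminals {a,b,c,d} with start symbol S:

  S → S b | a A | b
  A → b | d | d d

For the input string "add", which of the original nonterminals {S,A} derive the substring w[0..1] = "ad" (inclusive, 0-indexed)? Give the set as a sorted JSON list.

CNF form of G:
  S -> S T1 | T2 A | b
  A -> T0 T0 | b | d
  T0 -> d
  T1 -> b
  T2 -> a

CYK fill — only the sub-triangle for w[0..1]:
  T[0,0] 'a' = {T2}  orig:{}
  T[1,1] 'd' = {A,T0}  orig:{A}
  T[0,1] 'ad' = {S}

Original NTs in T[0,1] deriving "ad": ["S"]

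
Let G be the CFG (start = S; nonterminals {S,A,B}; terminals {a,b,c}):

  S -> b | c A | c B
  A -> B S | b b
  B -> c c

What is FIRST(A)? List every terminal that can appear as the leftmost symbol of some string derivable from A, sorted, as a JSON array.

Compute FIRST by fixpoint:
[1]
  A via A→b b: +{b}
  B via B→c c: +{c}
  S via S→b: +{b}
  S via S→c A: +{c}
  FIRST(S)={b,c}  FIRST(A)={b}  FIRST(B)={c}
[2]
  A via A→B S: +{c}
  FIRST(S)={b,c}  FIRST(A)={b,c}  FIRST(B)={c}
[3] done
  FIRST(S)={b,c}  FIRST(A)={b,c}  FIRST(B)={c}

FIRST(A) = ["b", "c"]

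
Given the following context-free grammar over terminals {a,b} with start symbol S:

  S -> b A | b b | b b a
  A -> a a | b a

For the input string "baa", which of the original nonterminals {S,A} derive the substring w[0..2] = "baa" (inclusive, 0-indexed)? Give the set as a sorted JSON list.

Convert to CNF:
  S -> T1 A | T1 T1 | T1 X2
  A -> T0 T0 | T1 T0
  T0 -> a
  T1 -> b
  X2 -> T1 T0

CYK fill (cells [i..j] with 0 ≤ i ≤ j ≤ 2 only):
  cell(0,0) b: {T1}  orig:{}
  cell(1,1) a: {T0}  orig:{}
  cell(2,2) a: {T0}  orig:{}
  cell(0,1) ba: {A,X2}  orig:{A}
  cell(1,2) aa: {A}
  cell(0,2) baa: {S}

Original NTs in T[0,2] deriving "baa": ["S"]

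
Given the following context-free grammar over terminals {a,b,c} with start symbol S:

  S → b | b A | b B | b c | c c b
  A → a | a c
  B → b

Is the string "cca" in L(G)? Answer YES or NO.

Convert to CNF:
  S -> T1 X3 | T2 A | T2 B | T2 T1 | b
  A -> T0 T1 | a
  B -> b
  T0 -> a
  T1 -> c
  T2 -> b
  X3 -> T1 T2

Fill CYK table bottom-up:
  cell(0,0) c: {T1}  orig:{}
  cell(1,1) c: {T1}  orig:{}
  cell(2,2) a: {A,T0}  orig:{A}
  cell(0,1) cc: ∅
  cell(1,2) ca: ∅
  cell(0,2) cca: ∅

S ∉ T[0,2] ⇒ NO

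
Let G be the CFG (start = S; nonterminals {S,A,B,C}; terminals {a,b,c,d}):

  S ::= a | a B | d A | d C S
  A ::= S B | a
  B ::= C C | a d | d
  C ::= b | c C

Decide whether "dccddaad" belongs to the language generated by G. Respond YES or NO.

CNF form of G:
  S -> T0 B | T1 A | T1 X3 | a
  A -> S B | a
  B -> C C | T0 T1 | d
  C -> T2 C | b
  T0 -> a
  T1 -> d
  T2 -> c
  X3 -> C S

Fill CYK table bottom-up:
  cell(0,0) d: {B,T1}  orig:{B}
  cell(1,1) c: {T2}  orig:{}
  cell(2,2) c: {T2}  orig:{}
  cell(3,3) d: {B,T1}  orig:{B}
  cell(4,4) d: {B,T1}  orig:{B}
  cell(5,5) a: {A,S,T0}  orig:{A,S}
  cell(6,6) a: {A,S,T0}  orig:{A,S}
  cell(7,7) d: {B,T1}  orig:{B}
  cell(0,1) dc: ∅
  cell(1,2) cc: ∅
  cell(2,3) cd: ∅
  cell(3,4) dd: ∅
  cell(4,5) da: {S}
  cell(5,6) aa: ∅
  cell(6,7) ad: {A,B,S}
  cell(0,2) dcc: ∅
  cell(1,3) ccd: ∅
  cell(2,4) cdd: ∅
  cell(3,5) dda: ∅
  cell(4,6) daa: ∅
  cell(5,7) aad: {A,S}
  cell(0,3) dccd: ∅
  cell(1,4) ccdd: ∅
  cell(2,5) cdda: ∅
  cell(3,6) ddaa: ∅
  cell(4,7) daad: {A,S}
  cell(0,4) dccdd: ∅
  cell(1,5) ccdda: ∅
  cell(2,6) cddaa: ∅
  cell(3,7) ddaad: {S}
  cell(0,5) dccdda: ∅
  cell(1,6) ccddaa: ∅
  cell(2,7) cddaad: ∅
  cell(0,6) dccddaa: ∅
  cell(1,7) ccddaad: ∅
  cell(0,7) dccddaad: ∅

S ∉ T[0,7] ⇒ NO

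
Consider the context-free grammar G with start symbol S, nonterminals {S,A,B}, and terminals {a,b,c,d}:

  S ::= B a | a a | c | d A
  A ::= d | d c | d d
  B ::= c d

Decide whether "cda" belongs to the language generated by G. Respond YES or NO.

CNF form of G:
  S -> B T2 | T0 A | T2 T2 | c
  A -> T0 T0 | T0 T1 | d
  B -> T1 T0
  T0 -> d
  T1 -> c
  T2 -> a

CYK table (by increasing span):
  cell(0,0) c: {S,T1}  orig:{S}
  cell(1,1) d: {A,T0}  orig:{A}
  cell(2,2) a: {T2}  orig:{}
  cell(0,1) cd: {B}
  cell(1,2) da: ∅
  cell(0,2) cda: {S}

S ∈ T[0,2] ⇒ YES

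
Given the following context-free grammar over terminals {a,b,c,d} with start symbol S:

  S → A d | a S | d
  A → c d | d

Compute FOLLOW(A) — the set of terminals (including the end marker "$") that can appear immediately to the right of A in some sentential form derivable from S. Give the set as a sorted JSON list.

FIRST sets, iterate to fixpoint:
pass 1:
  A via A→c d: +{c}
  A via A→d: +{d}
  S via S→A d: +{c,d}
  S via S→a S: +{a}
  FIRST(S)={a,c,d}  FIRST(A)={c,d}
pass 2: (no change)
  FIRST(S)={a,c,d}  FIRST(A)={c,d}

FOLLOW sets:
FOLLOW(S) := {$}
pass 1:
  S→A d: FOLLOW(A) ⊇ FIRST(d) = {d}; new: +{d}
  S: {$}  A: {d}
pass 2: done
  S: {$}  A: {d}

FOLLOW(A) = ["d"]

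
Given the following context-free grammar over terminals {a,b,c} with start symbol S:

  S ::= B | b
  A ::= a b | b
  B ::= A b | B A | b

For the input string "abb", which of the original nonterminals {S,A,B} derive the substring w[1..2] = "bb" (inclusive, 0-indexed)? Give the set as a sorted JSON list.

Convert to CNF:
  S -> A T1 | B A | b
  A -> T0 T1 | b
  B -> A T1 | B A | b
  T0 -> a
  T1 -> b

CYK fill (cells [i..j] with 1 ≤ i ≤ j ≤ 2 only):
  [1..1]={A,B,S,T1}  "b"  orig:{A,B,S}
  [2..2]={A,B,S,T1}  "b"  orig:{A,B,S}
  [1..2]={B,S}  "bb"

Original NTs in T[1,2] deriving "bb": ["B", "S"]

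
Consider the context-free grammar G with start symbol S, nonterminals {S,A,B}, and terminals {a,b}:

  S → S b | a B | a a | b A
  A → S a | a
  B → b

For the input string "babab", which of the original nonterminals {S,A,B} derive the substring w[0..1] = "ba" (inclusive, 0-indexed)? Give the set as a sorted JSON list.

CNF form of G:
  S -> S T1 | T0 B | T0 T0 | T1 A
  A -> S T0 | a
  B -> b
  T0 -> a
  T1 -> b

CYK table (by increasing span) (cells [i..j] with 0 ≤ i ≤ j ≤ 1 only):
  T[0,0] 'b' = {B,T1}  orig:{B}
  T[1,1] 'a' = {A,T0}  orig:{A}
  T[0,1] 'ba' = {S}

Original NTs in T[0,1] deriving "ba": ["S"]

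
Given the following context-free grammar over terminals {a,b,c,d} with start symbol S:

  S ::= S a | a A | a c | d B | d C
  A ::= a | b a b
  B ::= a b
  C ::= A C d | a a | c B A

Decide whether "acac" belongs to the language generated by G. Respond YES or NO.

CNF form of G:
  S -> S T1 | T1 A | T1 T3 | T2 B | T2 C
  A -> T0 X4 | a
  B -> T1 T0
  C -> A X5 | T1 T1 | T3 X6
  T0 -> b
  T1 -> a
  T2 -> d
  T3 -> c
  X4 -> T1 T0
  X5 -> C T2
  X6 -> B A

CYK table (by increasing span):
  T[0,0] 'a' = {A,T1}  orig:{A}
  T[1,1] 'c' = {T3}  orig:{}
  T[2,2] 'a' = {A,T1}  orig:{A}
  T[3,3] 'c' = {T3}  orig:{}
  T[0,1] 'ac' = {S}
  T[1,2] 'ca' = ∅
  T[2,3] 'ac' = {S}
  T[0,2] 'aca' = {S}
  T[1,3] 'cac' = ∅
  T[0,3] 'acac' = ∅

S ∉ T[0,3] ⇒ NO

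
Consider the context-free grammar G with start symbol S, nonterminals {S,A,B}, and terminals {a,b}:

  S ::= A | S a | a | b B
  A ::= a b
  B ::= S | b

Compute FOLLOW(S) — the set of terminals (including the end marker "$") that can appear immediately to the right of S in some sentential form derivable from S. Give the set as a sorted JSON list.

FIRST iteration:
iter 1:
  A via A→a b: +{a}
  B via B→b: +{b}
  S via S→A: +{a}
  S via S→b B: +{b}
  FIRST(S)={a,b}  FIRST(A)={a}  FIRST(B)={b}
iter 2:
  B via B→S: +{a}
  FIRST(S)={a,b}  FIRST(A)={a}  FIRST(B)={a,b}
iter 3: done
  FIRST(S)={a,b}  FIRST(A)={a}  FIRST(B)={a,b}

FOLLOW iteration:
initialize: $ ∈ FOLLOW(S)
pass 1:
  S→A: FOLLOW(A) ⊇ FOLLOW(S) ⊇ {$}; new: +{$}
  S→S a: FOLLOW(S) ⊇ FIRST(a) = {a}; new: +{a}
  S→b B: FOLLOW(B) ⊇ FOLLOW(S) ⊇ {$,a}; new: +{$,a}
  S: {$,a}  A: {$}  B: {$,a}
pass 2:
  S→A: FOLLOW(A) ⊇ FOLLOW(S) ⊇ {$,a}; new: +{a}
  S: {$,a}  A: {$,a}  B: {$,a}
pass 3: (stable)
  S: {$,a}  A: {$,a}  B: {$,a}

FOLLOW(S) = ["$", "a"]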